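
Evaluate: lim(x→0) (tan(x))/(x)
This is a 0/0 indeterminate form.

Apply L'Hôpital's rule: differentiate numerator and denominator separately.
  f(x) = tan(x)   ⇒   f'(x) = tan(x)^2 + 1
  g(x) = x   ⇒   g'(x) = 1
  lim(x→0) f'(x)/g'(x) = lim(x→0) (tan(x)^2 + 1)/(1)
  = 1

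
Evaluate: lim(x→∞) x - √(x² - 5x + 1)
This is an ∞-∞ indeterminate form.

Combine fractions or rationalize to convert ∞-∞ to 0/0 form:
  lim(x→∞) x - √(x² - 5x + 1) = 5/2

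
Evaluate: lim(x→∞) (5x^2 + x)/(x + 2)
This is an ∞/∞ indeterminate form.

Apply L'Hôpital's rule: differentiate numerator and denominator separately.
  f(x) = 5·x^2 + x   ⇒   f'(x) = 10·x + 1
  g(x) = x + 2   ⇒   g'(x) = 1
  lim(x→∞) f'(x)/g'(x) = lim(x→∞) (10·x + 1)/(1)
  = ∞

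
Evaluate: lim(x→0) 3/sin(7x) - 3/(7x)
This is an ∞-∞ indeterminate form.

Combine fractions or rationalize to convert ∞-∞ to 0/0 form:
  lim(x→0) 3/sin(7x) - 3/(7x) = 0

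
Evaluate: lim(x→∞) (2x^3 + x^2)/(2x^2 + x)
This is an ∞/∞ indeterminate form.

Apply L'Hôpital's rule: differentiate numerator and denominator separately.
  f(x) = 2·x^3 + x^2   ⇒   f'(x) = 6·x^2 + 2·x
  g(x) = 2·x^2 + x   ⇒   g'(x) = 4·x + 1
  lim(x→∞) f'(x)/g'(x) = lim(x→∞) (6·x^2 + 2·x)/(4·x + 1)
  = ∞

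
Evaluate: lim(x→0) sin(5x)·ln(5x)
This is a 0·∞ indeterminate form.

Rewrite 0·∞ as a quotient (0/0 or ∞/∞ form), then apply L'Hôpital's rule:
  lim(x→0) sin(5x)·ln(5x) = 0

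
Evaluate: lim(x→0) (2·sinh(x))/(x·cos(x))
This is a 0/0 indeterminate form.

Apply L'Hôpital's rule: differentiate numerator and denominator separately.
  f(x) = 2·sinh(x)   ⇒   f'(x) = 2·cosh(x)
  g(x) = x·cos(x)   ⇒   g'(x) = -x·sin(x) + cos(x)
  lim(x→0) f'(x)/g'(x) = lim(x→0) (2·cosh(x))/(-x·sin(x) + cos(x))
  = 2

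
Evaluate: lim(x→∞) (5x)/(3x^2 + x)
This is an ∞/∞ indeterminate form.

Apply L'Hôpital's rule: differentiate numerator and denominator separately.
  f(x) = 5·x   ⇒   f'(x) = 5
  g(x) = 3·x^2 + x   ⇒   g'(x) = 6·x + 1
  lim(x→∞) f'(x)/g'(x) = lim(x→∞) (5)/(6·x + 1)
  = 0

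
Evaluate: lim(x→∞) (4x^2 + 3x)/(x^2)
This is an ∞/∞ indeterminate form.

Apply L'Hôpital's rule: differentiate numerator and denominator separately.
  f(x) = 4·x^2 + 3·x   ⇒   f'(x) = 8·x + 3
  g(x) = x^2   ⇒   g'(x) = 2·x
  lim(x→∞) f'(x)/g'(x) = lim(x→∞) (8·x + 3)/(2·x)
  = 4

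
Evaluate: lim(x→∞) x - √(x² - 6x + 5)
This is an ∞-∞ indeterminate form.

Combine fractions or rationalize to convert ∞-∞ to 0/0 form:
  lim(x→∞) x - √(x² - 6x + 5) = 3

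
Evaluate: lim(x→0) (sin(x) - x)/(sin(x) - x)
This is a 0/0 indeterminate form.

Apply L'Hôpital's rule: differentiate numerator and denominator separately.
  f(x) = -x + sin(x)   ⇒   f'(x) = cos(x) - 1
  g(x) = -x + sin(x)   ⇒   g'(x) = cos(x) - 1
  lim(x→0) f'(x)/g'(x) = lim(x→0) (cos(x) - 1)/(cos(x) - 1)
  = 1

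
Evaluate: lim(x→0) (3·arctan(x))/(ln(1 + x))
This is a 0/0 indeterminate form.

Apply L'Hôpital's rule: differentiate numerator and denominator separately.
  f(x) = 3·atan(x)   ⇒   f'(x) = 3/(x^2 + 1)
  g(x) = ln(x + 1)   ⇒   g'(x) = 1/(x + 1)
  lim(x→0) f'(x)/g'(x) = lim(x→0) (3/(x^2 + 1))/(1/(x + 1))
  = 3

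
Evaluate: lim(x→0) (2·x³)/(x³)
This is a 0/0 indeterminate form.

Apply L'Hôpital's rule: differentiate numerator and denominator separately.
  f(x) = 2·x^3   ⇒   f'(x) = 6·x^2
  g(x) = x^3   ⇒   g'(x) = 3·x^2
  lim(x→0) f'(x)/g'(x) = lim(x→0) (6·x^2)/(3·x^2)
  = 2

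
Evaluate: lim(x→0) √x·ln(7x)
This is a 0·∞ indeterminate form.

Rewrite 0·∞ as a quotient (0/0 or ∞/∞ form), then apply L'Hôpital's rule:
  lim(x→0) √x·ln(7x) = 0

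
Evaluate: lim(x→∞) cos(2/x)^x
This is an exponential indeterminate form.

For exponential indeterminate forms, take the natural log:
  Let L = lim(x→∞) cos(2/x)^x
  Then ln(L) = lim(x→∞) [exponent × ln(base)]
  Evaluate using L'Hôpital or standard limits, then exponentiate.
  L = 1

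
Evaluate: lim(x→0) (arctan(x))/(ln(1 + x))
This is a 0/0 indeterminate form.

Apply L'Hôpital's rule: differentiate numerator and denominator separately.
  f(x) = atan(x)   ⇒   f'(x) = 1/(x^2 + 1)
  g(x) = ln(x + 1)   ⇒   g'(x) = 1/(x + 1)
  lim(x→0) f'(x)/g'(x) = lim(x→0) (1/(x^2 + 1))/(1/(x + 1))
  = 1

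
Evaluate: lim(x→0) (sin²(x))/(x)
This is a 0/0 indeterminate form.

Apply L'Hôpital's rule: differentiate numerator and denominator separately.
  f(x) = sin(x)^2   ⇒   f'(x) = 2·sin(x)·cos(x)
  g(x) = x   ⇒   g'(x) = 1
  lim(x→0) f'(x)/g'(x) = lim(x→0) (2·sin(x)·cos(x))/(1)
  = 0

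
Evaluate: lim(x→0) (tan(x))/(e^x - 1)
This is a 0/0 indeterminate form.

Apply L'Hôpital's rule: differentiate numerator and denominator separately.
  f(x) = tan(x)   ⇒   f'(x) = tan(x)^2 + 1
  g(x) = e^(x) - 1   ⇒   g'(x) = e^(x)
  lim(x→0) f'(x)/g'(x) = lim(x→0) (tan(x)^2 + 1)/(e^(x))
  = 1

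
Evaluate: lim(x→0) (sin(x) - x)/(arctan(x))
This is a 0/0 indeterminate form.

Apply L'Hôpital's rule: differentiate numerator and denominator separately.
  f(x) = -x + sin(x)   ⇒   f'(x) = cos(x) - 1
  g(x) = atan(x)   ⇒   g'(x) = 1/(x^2 + 1)
  lim(x→0) f'(x)/g'(x) = lim(x→0) (cos(x) - 1)/(1/(x^2 + 1))
  = 0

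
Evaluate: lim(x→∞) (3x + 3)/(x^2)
This is an ∞/∞ indeterminate form.

Apply L'Hôpital's rule: differentiate numerator and denominator separately.
  f(x) = 3·x + 3   ⇒   f'(x) = 3
  g(x) = x^2   ⇒   g'(x) = 2·x
  lim(x→∞) f'(x)/g'(x) = lim(x→∞) (3)/(2·x)
  = 0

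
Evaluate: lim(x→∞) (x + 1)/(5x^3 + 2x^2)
This is an ∞/∞ indeterminate form.

Apply L'Hôpital's rule: differentiate numerator and denominator separately.
  f(x) = x + 1   ⇒   f'(x) = 1
  g(x) = 5·x^3 + 2·x^2   ⇒   g'(x) = 15·x^2 + 4·x
  lim(x→∞) f'(x)/g'(x) = lim(x→∞) (1)/(15·x^2 + 4·x)
  = 0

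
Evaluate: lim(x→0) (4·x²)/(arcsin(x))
This is a 0/0 indeterminate form.

Apply L'Hôpital's rule: differentiate numerator and denominator separately.
  f(x) = 4·x^2   ⇒   f'(x) = 8·x
  g(x) = asin(x)   ⇒   g'(x) = 1/sqrt(1 - x^2)
  lim(x→0) f'(x)/g'(x) = lim(x→0) (8·x)/(1/sqrt(1 - x^2))
  = 0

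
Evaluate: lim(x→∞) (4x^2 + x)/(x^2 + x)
This is an ∞/∞ indeterminate form.

Apply L'Hôpital's rule: differentiate numerator and denominator separately.
  f(x) = 4·x^2 + x   ⇒   f'(x) = 8·x + 1
  g(x) = x^2 + x   ⇒   g'(x) = 2·x + 1
  lim(x→∞) f'(x)/g'(x) = lim(x→∞) (8·x + 1)/(2·x + 1)
  = 4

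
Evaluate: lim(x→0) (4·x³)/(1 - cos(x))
This is a 0/0 indeterminate form.

Apply L'Hôpital's rule: differentiate numerator and denominator separately.
  f(x) = 4·x^3   ⇒   f'(x) = 12·x^2
  g(x) = 1 - cos(x)   ⇒   g'(x) = sin(x)
  lim(x→0) f'(x)/g'(x) = lim(x→0) (12·x^2)/(sin(x))
  = 0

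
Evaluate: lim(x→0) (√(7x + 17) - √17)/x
This is a standard limit.

Factor or rationalize the expression:
  lim(x→0) (√(7x + 17) - √17)/x = 7·sqrt(17)/34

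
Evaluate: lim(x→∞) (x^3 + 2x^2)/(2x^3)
This is an ∞/∞ indeterminate form.

Apply L'Hôpital's rule: differentiate numerator and denominator separately.
  f(x) = x^3 + 2·x^2   ⇒   f'(x) = 3·x^2 + 4·x
  g(x) = 2·x^3   ⇒   g'(x) = 6·x^2
  lim(x→∞) f'(x)/g'(x) = lim(x→∞) (3·x^2 + 4·x)/(6·x^2)
  = 1/2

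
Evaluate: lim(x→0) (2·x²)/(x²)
This is a 0/0 indeterminate form.

Apply L'Hôpital's rule: differentiate numerator and denominator separately.
  f(x) = 2·x^2   ⇒   f'(x) = 4·x
  g(x) = x^2   ⇒   g'(x) = 2·x
  lim(x→0) f'(x)/g'(x) = lim(x→0) (4·x)/(2·x)
  = 2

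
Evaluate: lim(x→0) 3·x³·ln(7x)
This is a 0·∞ indeterminate form.

Rewrite 0·∞ as a quotient (0/0 or ∞/∞ form), then apply L'Hôpital's rule:
  lim(x→0) 3·x³·ln(7x) = 0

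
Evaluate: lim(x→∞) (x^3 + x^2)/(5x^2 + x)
This is an ∞/∞ indeterminate form.

Apply L'Hôpital's rule: differentiate numerator and denominator separately.
  f(x) = x^3 + x^2   ⇒   f'(x) = 3·x^2 + 2·x
  g(x) = 5·x^2 + x   ⇒   g'(x) = 10·x + 1
  lim(x→∞) f'(x)/g'(x) = lim(x→∞) (3·x^2 + 2·x)/(10·x + 1)
  = ∞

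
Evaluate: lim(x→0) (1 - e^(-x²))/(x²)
This is a 0/0 indeterminate form.

Apply L'Hôpital's rule: differentiate numerator and denominator separately.
  f(x) = 1 - e^(-x^2)   ⇒   f'(x) = 2·x·e^(-x^2)
  g(x) = x^2   ⇒   g'(x) = 2·x
  lim(x→0) f'(x)/g'(x) = lim(x→0) (2·x·e^(-x^2))/(2·x)
  = 1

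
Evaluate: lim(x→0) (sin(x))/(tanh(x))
This is a 0/0 indeterminate form.

Apply L'Hôpital's rule: differentiate numerator and denominator separately.
  f(x) = sin(x)   ⇒   f'(x) = cos(x)
  g(x) = tanh(x)   ⇒   g'(x) = 1 - tanh(x)^2
  lim(x→0) f'(x)/g'(x) = lim(x→0) (cos(x))/(1 - tanh(x)^2)
  = 1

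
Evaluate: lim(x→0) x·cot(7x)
This is a 0·∞ indeterminate form.

Rewrite 0·∞ as a quotient (0/0 or ∞/∞ form), then apply L'Hôpital's rule:
  lim(x→0) x·cot(7x) = 1/7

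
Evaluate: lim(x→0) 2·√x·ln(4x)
This is a 0·∞ indeterminate form.

Rewrite 0·∞ as a quotient (0/0 or ∞/∞ form), then apply L'Hôpital's rule:
  lim(x→0) 2·√x·ln(4x) = 0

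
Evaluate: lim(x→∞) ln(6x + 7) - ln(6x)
This is an ∞-∞ indeterminate form.

Combine fractions or rationalize to convert ∞-∞ to 0/0 form:
  lim(x→∞) ln(6x + 7) - ln(6x) = 0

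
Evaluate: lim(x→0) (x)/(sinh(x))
This is a 0/0 indeterminate form.

Apply L'Hôpital's rule: differentiate numerator and denominator separately.
  f(x) = x   ⇒   f'(x) = 1
  g(x) = sinh(x)   ⇒   g'(x) = cosh(x)
  lim(x→0) f'(x)/g'(x) = lim(x→0) (1)/(cosh(x))
  = 1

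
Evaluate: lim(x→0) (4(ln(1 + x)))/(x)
This is a 0/0 indeterminate form.

Apply L'Hôpital's rule: differentiate numerator and denominator separately.
  f(x) = 4·ln(x + 1)   ⇒   f'(x) = 4/(x + 1)
  g(x) = x   ⇒   g'(x) = 1
  lim(x→0) f'(x)/g'(x) = lim(x→0) (4/(x + 1))/(1)
  = 4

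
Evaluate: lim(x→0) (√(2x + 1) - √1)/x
This is a standard limit.

Factor or rationalize the expression:
  lim(x→0) (√(2x + 1) - √1)/x = 1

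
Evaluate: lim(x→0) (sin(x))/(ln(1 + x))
This is a 0/0 indeterminate form.

Apply L'Hôpital's rule: differentiate numerator and denominator separately.
  f(x) = sin(x)   ⇒   f'(x) = cos(x)
  g(x) = ln(x + 1)   ⇒   g'(x) = 1/(x + 1)
  lim(x→0) f'(x)/g'(x) = lim(x→0) (cos(x))/(1/(x + 1))
  = 1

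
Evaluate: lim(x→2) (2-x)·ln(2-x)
This is a 0·∞ indeterminate form.

Rewrite 0·∞ as a quotient (0/0 or ∞/∞ form), then apply L'Hôpital's rule:
  lim(x→2) (2-x)·ln(2-x) = 0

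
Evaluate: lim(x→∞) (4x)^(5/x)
This is an exponential indeterminate form.

For exponential indeterminate forms, take the natural log:
  Let L = lim(x→∞) (4x)^(5/x)
  Then ln(L) = lim(x→∞) [exponent × ln(base)]
  Evaluate using L'Hôpital or standard limits, then exponentiate.
  L = 1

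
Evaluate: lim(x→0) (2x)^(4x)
This is an exponential indeterminate form.

For exponential indeterminate forms, take the natural log:
  Let L = lim(x→0) (2x)^(4x)
  Then ln(L) = lim(x→0) [exponent × ln(base)]
  Evaluate using L'Hôpital or standard limits, then exponentiate.
  L = 1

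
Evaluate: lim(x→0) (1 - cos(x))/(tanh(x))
This is a 0/0 indeterminate form.

Apply L'Hôpital's rule: differentiate numerator and denominator separately.
  f(x) = 1 - cos(x)   ⇒   f'(x) = sin(x)
  g(x) = tanh(x)   ⇒   g'(x) = 1 - tanh(x)^2
  lim(x→0) f'(x)/g'(x) = lim(x→0) (sin(x))/(1 - tanh(x)^2)
  = 0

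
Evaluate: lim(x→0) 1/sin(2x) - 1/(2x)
This is an ∞-∞ indeterminate form.

Combine fractions or rationalize to convert ∞-∞ to 0/0 form:
  lim(x→0) 1/sin(2x) - 1/(2x) = 0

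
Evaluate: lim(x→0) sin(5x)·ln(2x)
This is a 0·∞ indeterminate form.

Rewrite 0·∞ as a quotient (0/0 or ∞/∞ form), then apply L'Hôpital's rule:
  lim(x→0) sin(5x)·ln(2x) = 0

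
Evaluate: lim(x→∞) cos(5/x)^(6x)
This is an exponential indeterminate form.

For exponential indeterminate forms, take the natural log:
  Let L = lim(x→∞) cos(5/x)^(6x)
  Then ln(L) = lim(x→∞) [exponent × ln(base)]
  Evaluate using L'Hôpital or standard limits, then exponentiate.
  L = 1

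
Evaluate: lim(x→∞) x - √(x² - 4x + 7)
This is an ∞-∞ indeterminate form.

Combine fractions or rationalize to convert ∞-∞ to 0/0 form:
  lim(x→∞) x - √(x² - 4x + 7) = 2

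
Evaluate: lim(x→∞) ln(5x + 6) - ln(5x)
This is an ∞-∞ indeterminate form.

Combine fractions or rationalize to convert ∞-∞ to 0/0 form:
  lim(x→∞) ln(5x + 6) - ln(5x) = 0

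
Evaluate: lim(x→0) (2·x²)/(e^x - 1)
This is a 0/0 indeterminate form.

Apply L'Hôpital's rule: differentiate numerator and denominator separately.
  f(x) = 2·x^2   ⇒   f'(x) = 4·x
  g(x) = e^(x) - 1   ⇒   g'(x) = e^(x)
  lim(x→0) f'(x)/g'(x) = lim(x→0) (4·x)/(e^(x))
  = 0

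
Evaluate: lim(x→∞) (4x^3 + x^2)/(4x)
This is an ∞/∞ indeterminate form.

Apply L'Hôpital's rule: differentiate numerator and denominator separately.
  f(x) = 4·x^3 + x^2   ⇒   f'(x) = 12·x^2 + 2·x
  g(x) = 4·x   ⇒   g'(x) = 4
  lim(x→∞) f'(x)/g'(x) = lim(x→∞) (12·x^2 + 2·x)/(4)
  = ∞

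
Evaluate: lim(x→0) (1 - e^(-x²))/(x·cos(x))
This is a 0/0 indeterminate form.

Apply L'Hôpital's rule: differentiate numerator and denominator separately.
  f(x) = 1 - e^(-x^2)   ⇒   f'(x) = 2·x·e^(-x^2)
  g(x) = x·cos(x)   ⇒   g'(x) = -x·sin(x) + cos(x)
  lim(x→0) f'(x)/g'(x) = lim(x→0) (2·x·e^(-x^2))/(-x·sin(x) + cos(x))
  = 0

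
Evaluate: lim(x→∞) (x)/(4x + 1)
This is an ∞/∞ indeterminate form.

Apply L'Hôpital's rule: differentiate numerator and denominator separately.
  f(x) = x   ⇒   f'(x) = 1
  g(x) = 4·x + 1   ⇒   g'(x) = 4
  lim(x→∞) f'(x)/g'(x) = lim(x→∞) (1)/(4)
  = 1/4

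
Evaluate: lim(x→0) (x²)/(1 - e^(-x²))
This is a 0/0 indeterminate form.

Apply L'Hôpital's rule: differentiate numerator and denominator separately.
  f(x) = x^2   ⇒   f'(x) = 2·x
  g(x) = 1 - e^(-x^2)   ⇒   g'(x) = 2·x·e^(-x^2)
  lim(x→0) f'(x)/g'(x) = lim(x→0) (2·x)/(2·x·e^(-x^2))
  = 1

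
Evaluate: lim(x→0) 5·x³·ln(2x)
This is a 0·∞ indeterminate form.

Rewrite 0·∞ as a quotient (0/0 or ∞/∞ form), then apply L'Hôpital's rule:
  lim(x→0) 5·x³·ln(2x) = 0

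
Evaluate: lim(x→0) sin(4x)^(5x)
This is an exponential indeterminate form.

For exponential indeterminate forms, take the natural log:
  Let L = lim(x→0) sin(4x)^(5x)
  Then ln(L) = lim(x→0) [exponent × ln(base)]
  Evaluate using L'Hôpital or standard limits, then exponentiate.
  L = 1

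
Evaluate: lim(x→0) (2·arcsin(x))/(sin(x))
This is a 0/0 indeterminate form.

Apply L'Hôpital's rule: differentiate numerator and denominator separately.
  f(x) = 2·asin(x)   ⇒   f'(x) = 2/sqrt(1 - x^2)
  g(x) = sin(x)   ⇒   g'(x) = cos(x)
  lim(x→0) f'(x)/g'(x) = lim(x→0) (2/sqrt(1 - x^2))/(cos(x))
  = 2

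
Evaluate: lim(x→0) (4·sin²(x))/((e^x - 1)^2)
This is a 0/0 indeterminate form.

Apply L'Hôpital's rule: differentiate numerator and denominator separately.
  f(x) = 4·sin(x)^2   ⇒   f'(x) = 8·sin(x)·cos(x)
  g(x) = (e^(x) - 1)^2   ⇒   g'(x) = 2·(e^(x) - 1)·e^(x)
  lim(x→0) f'(x)/g'(x) = lim(x→0) (8·sin(x)·cos(x))/(2·(e^(x) - 1)·e^(x))
  = 4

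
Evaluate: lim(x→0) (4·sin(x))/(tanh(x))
This is a 0/0 indeterminate form.

Apply L'Hôpital's rule: differentiate numerator and denominator separately.
  f(x) = 4·sin(x)   ⇒   f'(x) = 4·cos(x)
  g(x) = tanh(x)   ⇒   g'(x) = 1 - tanh(x)^2
  lim(x→0) f'(x)/g'(x) = lim(x→0) (4·cos(x))/(1 - tanh(x)^2)
  = 4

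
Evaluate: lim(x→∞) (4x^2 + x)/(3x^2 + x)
This is an ∞/∞ indeterminate form.

Apply L'Hôpital's rule: differentiate numerator and denominator separately.
  f(x) = 4·x^2 + x   ⇒   f'(x) = 8·x + 1
  g(x) = 3·x^2 + x   ⇒   g'(x) = 6·x + 1
  lim(x→∞) f'(x)/g'(x) = lim(x→∞) (8·x + 1)/(6·x + 1)
  = 4/3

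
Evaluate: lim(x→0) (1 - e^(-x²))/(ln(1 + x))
This is a 0/0 indeterminate form.

Apply L'Hôpital's rule: differentiate numerator and denominator separately.
  f(x) = 1 - e^(-x^2)   ⇒   f'(x) = 2·x·e^(-x^2)
  g(x) = ln(x + 1)   ⇒   g'(x) = 1/(x + 1)
  lim(x→0) f'(x)/g'(x) = lim(x→0) (2·x·e^(-x^2))/(1/(x + 1))
  = 0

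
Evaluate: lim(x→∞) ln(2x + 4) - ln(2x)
This is an ∞-∞ indeterminate form.

Combine fractions or rationalize to convert ∞-∞ to 0/0 form:
  lim(x→∞) ln(2x + 4) - ln(2x) = 0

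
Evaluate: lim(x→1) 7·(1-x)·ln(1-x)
This is a 0·∞ indeterminate form.

Rewrite 0·∞ as a quotient (0/0 or ∞/∞ form), then apply L'Hôpital's rule:
  lim(x→1) 7·(1-x)·ln(1-x) = 0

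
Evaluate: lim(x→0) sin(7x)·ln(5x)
This is a 0·∞ indeterminate form.

Rewrite 0·∞ as a quotient (0/0 or ∞/∞ form), then apply L'Hôpital's rule:
  lim(x→0) sin(7x)·ln(5x) = 0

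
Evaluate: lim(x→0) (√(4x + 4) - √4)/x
This is a standard limit.

Factor or rationalize the expression:
  lim(x→0) (√(4x + 4) - √4)/x = 1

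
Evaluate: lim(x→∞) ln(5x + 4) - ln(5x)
This is an ∞-∞ indeterminate form.

Combine fractions or rationalize to convert ∞-∞ to 0/0 form:
  lim(x→∞) ln(5x + 4) - ln(5x) = 0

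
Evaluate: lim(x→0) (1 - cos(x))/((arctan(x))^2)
This is a 0/0 indeterminate form.

Apply L'Hôpital's rule: differentiate numerator and denominator separately.
  f(x) = 1 - cos(x)   ⇒   f'(x) = sin(x)
  g(x) = atan(x)^2   ⇒   g'(x) = 2·atan(x)/(x^2 + 1)
  lim(x→0) f'(x)/g'(x) = lim(x→0) (sin(x))/(2·atan(x)/(x^2 + 1))
  = 1/2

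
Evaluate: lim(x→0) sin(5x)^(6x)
This is an exponential indeterminate form.

For exponential indeterminate forms, take the natural log:
  Let L = lim(x→0) sin(5x)^(6x)
  Then ln(L) = lim(x→0) [exponent × ln(base)]
  Evaluate using L'Hôpital or standard limits, then exponentiate.
  L = 1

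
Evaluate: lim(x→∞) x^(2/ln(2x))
This is an exponential indeterminate form.

For exponential indeterminate forms, take the natural log:
  Let L = lim(x→∞) x^(2/ln(2x))
  Then ln(L) = lim(x→∞) [exponent × ln(base)]
  Evaluate using L'Hôpital or standard limits, then exponentiate.
  L = e²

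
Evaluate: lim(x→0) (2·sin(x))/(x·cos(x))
This is a 0/0 indeterminate form.

Apply L'Hôpital's rule: differentiate numerator and denominator separately.
  f(x) = 2·sin(x)   ⇒   f'(x) = 2·cos(x)
  g(x) = x·cos(x)   ⇒   g'(x) = -x·sin(x) + cos(x)
  lim(x→0) f'(x)/g'(x) = lim(x→0) (2·cos(x))/(-x·sin(x) + cos(x))
  = 2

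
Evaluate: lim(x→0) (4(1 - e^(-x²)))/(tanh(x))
This is a 0/0 indeterminate form.

Apply L'Hôpital's rule: differentiate numerator and denominator separately.
  f(x) = 4 - 4·e^(-x^2)   ⇒   f'(x) = 8·x·e^(-x^2)
  g(x) = tanh(x)   ⇒   g'(x) = 1 - tanh(x)^2
  lim(x→0) f'(x)/g'(x) = lim(x→0) (8·x·e^(-x^2))/(1 - tanh(x)^2)
  = 0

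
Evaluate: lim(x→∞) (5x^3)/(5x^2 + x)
This is an ∞/∞ indeterminate form.

Apply L'Hôpital's rule: differentiate numerator and denominator separately.
  f(x) = 5·x^3   ⇒   f'(x) = 15·x^2
  g(x) = 5·x^2 + x   ⇒   g'(x) = 10·x + 1
  lim(x→∞) f'(x)/g'(x) = lim(x→∞) (15·x^2)/(10·x + 1)
  = ∞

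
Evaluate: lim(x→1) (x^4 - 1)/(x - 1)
This is a standard limit.

Factor or rationalize the expression:
  lim(x→1) (x^4 - 1)/(x - 1) = 4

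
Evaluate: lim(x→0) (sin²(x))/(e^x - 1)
This is a 0/0 indeterminate form.

Apply L'Hôpital's rule: differentiate numerator and denominator separately.
  f(x) = sin(x)^2   ⇒   f'(x) = 2·sin(x)·cos(x)
  g(x) = e^(x) - 1   ⇒   g'(x) = e^(x)
  lim(x→0) f'(x)/g'(x) = lim(x→0) (2·sin(x)·cos(x))/(e^(x))
  = 0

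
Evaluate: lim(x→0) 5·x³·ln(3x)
This is a 0·∞ indeterminate form.

Rewrite 0·∞ as a quotient (0/0 or ∞/∞ form), then apply L'Hôpital's rule:
  lim(x→0) 5·x³·ln(3x) = 0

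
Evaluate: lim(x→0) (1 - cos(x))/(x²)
This is a 0/0 indeterminate form.

Apply L'Hôpital's rule: differentiate numerator and denominator separately.
  f(x) = 1 - cos(x)   ⇒   f'(x) = sin(x)
  g(x) = x^2   ⇒   g'(x) = 2·x
  lim(x→0) f'(x)/g'(x) = lim(x→0) (sin(x))/(2·x)
  = 1/2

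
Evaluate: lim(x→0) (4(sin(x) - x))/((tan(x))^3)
This is a 0/0 indeterminate form.

Apply L'Hôpital's rule: differentiate numerator and denominator separately.
  f(x) = -4·x + 4·sin(x)   ⇒   f'(x) = 4·cos(x) - 4
  g(x) = tan(x)^3   ⇒   g'(x) = (3·tan(x)^2 + 3)·tan(x)^2
  lim(x→0) f'(x)/g'(x) = lim(x→0) (4·cos(x) - 4)/((3·tan(x)^2 + 3)·tan(x)^2)
  = -2/3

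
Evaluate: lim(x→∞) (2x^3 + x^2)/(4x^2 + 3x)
This is an ∞/∞ indeterminate form.

Apply L'Hôpital's rule: differentiate numerator and denominator separately.
  f(x) = 2·x^3 + x^2   ⇒   f'(x) = 6·x^2 + 2·x
  g(x) = 4·x^2 + 3·x   ⇒   g'(x) = 8·x + 3
  lim(x→∞) f'(x)/g'(x) = lim(x→∞) (6·x^2 + 2·x)/(8·x + 3)
  = ∞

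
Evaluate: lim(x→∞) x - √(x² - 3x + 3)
This is an ∞-∞ indeterminate form.

Combine fractions or rationalize to convert ∞-∞ to 0/0 form:
  lim(x→∞) x - √(x² - 3x + 3) = 3/2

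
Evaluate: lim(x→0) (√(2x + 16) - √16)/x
This is a standard limit.

Factor or rationalize the expression:
  lim(x→0) (√(2x + 16) - √16)/x = 1/4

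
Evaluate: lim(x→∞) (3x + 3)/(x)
This is an ∞/∞ indeterminate form.

Apply L'Hôpital's rule: differentiate numerator and denominator separately.
  f(x) = 3·x + 3   ⇒   f'(x) = 3
  g(x) = x   ⇒   g'(x) = 1
  lim(x→∞) f'(x)/g'(x) = lim(x→∞) (3)/(1)
  = 3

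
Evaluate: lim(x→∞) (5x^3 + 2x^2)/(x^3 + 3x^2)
This is an ∞/∞ indeterminate form.

Apply L'Hôpital's rule: differentiate numerator and denominator separately.
  f(x) = 5·x^3 + 2·x^2   ⇒   f'(x) = 15·x^2 + 4·x
  g(x) = x^3 + 3·x^2   ⇒   g'(x) = 3·x^2 + 6·x
  lim(x→∞) f'(x)/g'(x) = lim(x→∞) (15·x^2 + 4·x)/(3·x^2 + 6·x)
  = 5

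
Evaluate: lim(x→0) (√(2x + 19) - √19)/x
This is a standard limit.

Factor or rationalize the expression:
  lim(x→0) (√(2x + 19) - √19)/x = sqrt(19)/19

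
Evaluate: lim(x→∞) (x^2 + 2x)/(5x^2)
This is an ∞/∞ indeterminate form.

Apply L'Hôpital's rule: differentiate numerator and denominator separately.
  f(x) = x^2 + 2·x   ⇒   f'(x) = 2·x + 2
  g(x) = 5·x^2   ⇒   g'(x) = 10·x
  lim(x→∞) f'(x)/g'(x) = lim(x→∞) (2·x + 2)/(10·x)
  = 1/5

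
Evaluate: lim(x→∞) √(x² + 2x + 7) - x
This is an ∞-∞ indeterminate form.

Combine fractions or rationalize to convert ∞-∞ to 0/0 form:
  lim(x→∞) √(x² + 2x + 7) - x = 1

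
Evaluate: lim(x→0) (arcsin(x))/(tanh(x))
This is a 0/0 indeterminate form.

Apply L'Hôpital's rule: differentiate numerator and denominator separately.
  f(x) = asin(x)   ⇒   f'(x) = 1/sqrt(1 - x^2)
  g(x) = tanh(x)   ⇒   g'(x) = 1 - tanh(x)^2
  lim(x→0) f'(x)/g'(x) = lim(x→0) (1/sqrt(1 - x^2))/(1 - tanh(x)^2)
  = 1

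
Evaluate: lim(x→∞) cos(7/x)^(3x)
This is an exponential indeterminate form.

For exponential indeterminate forms, take the natural log:
  Let L = lim(x→∞) cos(7/x)^(3x)
  Then ln(L) = lim(x→∞) [exponent × ln(base)]
  Evaluate using L'Hôpital or standard limits, then exponentiate.
  L = 1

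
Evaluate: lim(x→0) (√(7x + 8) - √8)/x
This is a standard limit.

Factor or rationalize the expression:
  lim(x→0) (√(7x + 8) - √8)/x = 7·sqrt(2)/8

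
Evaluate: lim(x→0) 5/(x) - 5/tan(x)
This is an ∞-∞ indeterminate form.

Combine fractions or rationalize to convert ∞-∞ to 0/0 form:
  lim(x→0) 5/(x) - 5/tan(x) = 0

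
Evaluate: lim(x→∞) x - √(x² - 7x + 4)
This is an ∞-∞ indeterminate form.

Combine fractions or rationalize to convert ∞-∞ to 0/0 form:
  lim(x→∞) x - √(x² - 7x + 4) = 7/2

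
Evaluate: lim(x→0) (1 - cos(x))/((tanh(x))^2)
This is a 0/0 indeterminate form.

Apply L'Hôpital's rule: differentiate numerator and denominator separately.
  f(x) = 1 - cos(x)   ⇒   f'(x) = sin(x)
  g(x) = tanh(x)^2   ⇒   g'(x) = (2 - 2·tanh(x)^2)·tanh(x)
  lim(x→0) f'(x)/g'(x) = lim(x→0) (sin(x))/((2 - 2·tanh(x)^2)·tanh(x))
  = 1/2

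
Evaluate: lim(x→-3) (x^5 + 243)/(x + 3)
This is a standard limit.

Factor or rationalize the expression:
  lim(x→-3) (x^5 + 243)/(x + 3) = 405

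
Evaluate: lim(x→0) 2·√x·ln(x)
This is a 0·∞ indeterminate form.

Rewrite 0·∞ as a quotient (0/0 or ∞/∞ form), then apply L'Hôpital's rule:
  lim(x→0) 2·√x·ln(x) = 0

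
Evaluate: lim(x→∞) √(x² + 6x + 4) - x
This is an ∞-∞ indeterminate form.

Combine fractions or rationalize to convert ∞-∞ to 0/0 form:
  lim(x→∞) √(x² + 6x + 4) - x = 3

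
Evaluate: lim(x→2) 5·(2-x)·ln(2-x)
This is a 0·∞ indeterminate form.

Rewrite 0·∞ as a quotient (0/0 or ∞/∞ form), then apply L'Hôpital's rule:
  lim(x→2) 5·(2-x)·ln(2-x) = 0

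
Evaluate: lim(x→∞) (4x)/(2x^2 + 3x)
This is an ∞/∞ indeterminate form.

Apply L'Hôpital's rule: differentiate numerator and denominator separately.
  f(x) = 4·x   ⇒   f'(x) = 4
  g(x) = 2·x^2 + 3·x   ⇒   g'(x) = 4·x + 3
  lim(x→∞) f'(x)/g'(x) = lim(x→∞) (4)/(4·x + 3)
  = 0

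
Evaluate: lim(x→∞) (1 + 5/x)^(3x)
This is an exponential indeterminate form.

For exponential indeterminate forms, take the natural log:
  Let L = lim(x→∞) (1 + 5/x)^(3x)
  Then ln(L) = lim(x→∞) [exponent × ln(base)]
  Evaluate using L'Hôpital or standard limits, then exponentiate.
  L = e^(15)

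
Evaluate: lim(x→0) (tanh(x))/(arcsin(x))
This is a 0/0 indeterminate form.

Apply L'Hôpital's rule: differentiate numerator and denominator separately.
  f(x) = tanh(x)   ⇒   f'(x) = 1 - tanh(x)^2
  g(x) = asin(x)   ⇒   g'(x) = 1/sqrt(1 - x^2)
  lim(x→0) f'(x)/g'(x) = lim(x→0) (1 - tanh(x)^2)/(1/sqrt(1 - x^2))
  = 1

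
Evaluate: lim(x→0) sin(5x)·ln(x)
This is a 0·∞ indeterminate form.

Rewrite 0·∞ as a quotient (0/0 or ∞/∞ form), then apply L'Hôpital's rule:
  lim(x→0) sin(5x)·ln(x) = 0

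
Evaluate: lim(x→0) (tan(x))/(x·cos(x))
This is a 0/0 indeterminate form.

Apply L'Hôpital's rule: differentiate numerator and denominator separately.
  f(x) = tan(x)   ⇒   f'(x) = tan(x)^2 + 1
  g(x) = x·cos(x)   ⇒   g'(x) = -x·sin(x) + cos(x)
  lim(x→0) f'(x)/g'(x) = lim(x→0) (tan(x)^2 + 1)/(-x·sin(x) + cos(x))
  = 1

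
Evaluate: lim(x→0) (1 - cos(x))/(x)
This is a 0/0 indeterminate form.

Apply L'Hôpital's rule: differentiate numerator and denominator separately.
  f(x) = 1 - cos(x)   ⇒   f'(x) = sin(x)
  g(x) = x   ⇒   g'(x) = 1
  lim(x→0) f'(x)/g'(x) = lim(x→0) (sin(x))/(1)
  = 0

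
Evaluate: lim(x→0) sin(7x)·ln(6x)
This is a 0·∞ indeterminate form.

Rewrite 0·∞ as a quotient (0/0 or ∞/∞ form), then apply L'Hôpital's rule:
  lim(x→0) sin(7x)·ln(6x) = 0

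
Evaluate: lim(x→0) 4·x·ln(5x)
This is a 0·∞ indeterminate form.

Rewrite 0·∞ as a quotient (0/0 or ∞/∞ form), then apply L'Hôpital's rule:
  lim(x→0) 4·x·ln(5x) = 0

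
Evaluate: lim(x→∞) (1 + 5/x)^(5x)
This is an exponential indeterminate form.

For exponential indeterminate forms, take the natural log:
  Let L = lim(x→∞) (1 + 5/x)^(5x)
  Then ln(L) = lim(x→∞) [exponent × ln(base)]
  Evaluate using L'Hôpital or standard limits, then exponentiate.
  L = e^(25)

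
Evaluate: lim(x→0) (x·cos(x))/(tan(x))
This is a 0/0 indeterminate form.

Apply L'Hôpital's rule: differentiate numerator and denominator separately.
  f(x) = x·cos(x)   ⇒   f'(x) = -x·sin(x) + cos(x)
  g(x) = tan(x)   ⇒   g'(x) = tan(x)^2 + 1
  lim(x→0) f'(x)/g'(x) = lim(x→0) (-x·sin(x) + cos(x))/(tan(x)^2 + 1)
  = 1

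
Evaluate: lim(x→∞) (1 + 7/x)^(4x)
This is an exponential indeterminate form.

For exponential indeterminate forms, take the natural log:
  Let L = lim(x→∞) (1 + 7/x)^(4x)
  Then ln(L) = lim(x→∞) [exponent × ln(base)]
  Evaluate using L'Hôpital or standard limits, then exponentiate.
  L = e^(28)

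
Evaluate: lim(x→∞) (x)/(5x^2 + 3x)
This is an ∞/∞ indeterminate form.

Apply L'Hôpital's rule: differentiate numerator and denominator separately.
  f(x) = x   ⇒   f'(x) = 1
  g(x) = 5·x^2 + 3·x   ⇒   g'(x) = 10·x + 3
  lim(x→∞) f'(x)/g'(x) = lim(x→∞) (1)/(10·x + 3)
  = 0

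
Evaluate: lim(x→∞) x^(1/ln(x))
This is an exponential indeterminate form.

For exponential indeterminate forms, take the natural log:
  Let L = lim(x→∞) x^(1/ln(x))
  Then ln(L) = lim(x→∞) [exponent × ln(base)]
  Evaluate using L'Hôpital or standard limits, then exponentiate.
  L = e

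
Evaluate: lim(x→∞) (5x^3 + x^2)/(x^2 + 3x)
This is an ∞/∞ indeterminate form.

Apply L'Hôpital's rule: differentiate numerator and denominator separately.
  f(x) = 5·x^3 + x^2   ⇒   f'(x) = 15·x^2 + 2·x
  g(x) = x^2 + 3·x   ⇒   g'(x) = 2·x + 3
  lim(x→∞) f'(x)/g'(x) = lim(x→∞) (15·x^2 + 2·x)/(2·x + 3)
  = ∞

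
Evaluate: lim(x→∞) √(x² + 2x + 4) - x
This is an ∞-∞ indeterminate form.

Combine fractions or rationalize to convert ∞-∞ to 0/0 form:
  lim(x→∞) √(x² + 2x + 4) - x = 1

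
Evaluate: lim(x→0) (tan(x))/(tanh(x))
This is a 0/0 indeterminate form.

Apply L'Hôpital's rule: differentiate numerator and denominator separately.
  f(x) = tan(x)   ⇒   f'(x) = tan(x)^2 + 1
  g(x) = tanh(x)   ⇒   g'(x) = 1 - tanh(x)^2
  lim(x→0) f'(x)/g'(x) = lim(x→0) (tan(x)^2 + 1)/(1 - tanh(x)^2)
  = 1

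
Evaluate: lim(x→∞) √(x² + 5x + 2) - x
This is an ∞-∞ indeterminate form.

Combine fractions or rationalize to convert ∞-∞ to 0/0 form:
  lim(x→∞) √(x² + 5x + 2) - x = 5/2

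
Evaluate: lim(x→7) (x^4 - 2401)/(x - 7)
This is a standard limit.

Factor or rationalize the expression:
  lim(x→7) (x^4 - 2401)/(x - 7) = 1372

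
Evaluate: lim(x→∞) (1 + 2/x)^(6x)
This is an exponential indeterminate form.

For exponential indeterminate forms, take the natural log:
  Let L = lim(x→∞) (1 + 2/x)^(6x)
  Then ln(L) = lim(x→∞) [exponent × ln(base)]
  Evaluate using L'Hôpital or standard limits, then exponentiate.
  L = e^(12)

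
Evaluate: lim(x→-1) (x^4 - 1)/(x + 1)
This is a standard limit.

Factor or rationalize the expression:
  lim(x→-1) (x^4 - 1)/(x + 1) = -4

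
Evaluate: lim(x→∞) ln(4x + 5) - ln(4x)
This is an ∞-∞ indeterminate form.

Combine fractions or rationalize to convert ∞-∞ to 0/0 form:
  lim(x→∞) ln(4x + 5) - ln(4x) = 0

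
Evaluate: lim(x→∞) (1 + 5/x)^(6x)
This is an exponential indeterminate form.

For exponential indeterminate forms, take the natural log:
  Let L = lim(x→∞) (1 + 5/x)^(6x)
  Then ln(L) = lim(x→∞) [exponent × ln(base)]
  Evaluate using L'Hôpital or standard limits, then exponentiate.
  L = e^(30)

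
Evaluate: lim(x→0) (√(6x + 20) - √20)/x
This is a standard limit.

Factor or rationalize the expression:
  lim(x→0) (√(6x + 20) - √20)/x = 3·sqrt(5)/10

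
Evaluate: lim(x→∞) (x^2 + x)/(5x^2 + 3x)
This is an ∞/∞ indeterminate form.

Apply L'Hôpital's rule: differentiate numerator and denominator separately.
  f(x) = x^2 + x   ⇒   f'(x) = 2·x + 1
  g(x) = 5·x^2 + 3·x   ⇒   g'(x) = 10·x + 3
  lim(x→∞) f'(x)/g'(x) = lim(x→∞) (2·x + 1)/(10·x + 3)
  = 1/5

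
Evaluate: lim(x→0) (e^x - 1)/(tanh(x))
This is a 0/0 indeterminate form.

Apply L'Hôpital's rule: differentiate numerator and denominator separately.
  f(x) = e^(x) - 1   ⇒   f'(x) = e^(x)
  g(x) = tanh(x)   ⇒   g'(x) = 1 - tanh(x)^2
  lim(x→0) f'(x)/g'(x) = lim(x→0) (e^(x))/(1 - tanh(x)^2)
  = 1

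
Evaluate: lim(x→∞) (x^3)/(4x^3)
This is an ∞/∞ indeterminate form.

Apply L'Hôpital's rule: differentiate numerator and denominator separately.
  f(x) = x^3   ⇒   f'(x) = 3·x^2
  g(x) = 4·x^3   ⇒   g'(x) = 12·x^2
  lim(x→∞) f'(x)/g'(x) = lim(x→∞) (3·x^2)/(12·x^2)
  = 1/4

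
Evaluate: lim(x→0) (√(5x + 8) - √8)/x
This is a standard limit.

Factor or rationalize the expression:
  lim(x→0) (√(5x + 8) - √8)/x = 5·sqrt(2)/8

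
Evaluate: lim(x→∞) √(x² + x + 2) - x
This is an ∞-∞ indeterminate form.

Combine fractions or rationalize to convert ∞-∞ to 0/0 form:
  lim(x→∞) √(x² + x + 2) - x = 1/2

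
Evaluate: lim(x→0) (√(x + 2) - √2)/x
This is a standard limit.

Factor or rationalize the expression:
  lim(x→0) (√(x + 2) - √2)/x = sqrt(2)/4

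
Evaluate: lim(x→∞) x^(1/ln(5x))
This is an exponential indeterminate form.

For exponential indeterminate forms, take the natural log:
  Let L = lim(x→∞) x^(1/ln(5x))
  Then ln(L) = lim(x→∞) [exponent × ln(base)]
  Evaluate using L'Hôpital or standard limits, then exponentiate.
  L = e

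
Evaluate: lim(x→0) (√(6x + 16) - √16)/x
This is a standard limit.

Factor or rationalize the expression:
  lim(x→0) (√(6x + 16) - √16)/x = 3/4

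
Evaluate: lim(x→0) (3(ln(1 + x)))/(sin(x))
This is a 0/0 indeterminate form.

Apply L'Hôpital's rule: differentiate numerator and denominator separately.
  f(x) = 3·ln(x + 1)   ⇒   f'(x) = 3/(x + 1)
  g(x) = sin(x)   ⇒   g'(x) = cos(x)
  lim(x→0) f'(x)/g'(x) = lim(x→0) (3/(x + 1))/(cos(x))
  = 3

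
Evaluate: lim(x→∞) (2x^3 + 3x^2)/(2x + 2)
This is an ∞/∞ indeterminate form.

Apply L'Hôpital's rule: differentiate numerator and denominator separately.
  f(x) = 2·x^3 + 3·x^2   ⇒   f'(x) = 6·x^2 + 6·x
  g(x) = 2·x + 2   ⇒   g'(x) = 2
  lim(x→∞) f'(x)/g'(x) = lim(x→∞) (6·x^2 + 6·x)/(2)
  = ∞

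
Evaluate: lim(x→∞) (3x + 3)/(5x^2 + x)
This is an ∞/∞ indeterminate form.

Apply L'Hôpital's rule: differentiate numerator and denominator separately.
  f(x) = 3·x + 3   ⇒   f'(x) = 3
  g(x) = 5·x^2 + x   ⇒   g'(x) = 10·x + 1
  lim(x→∞) f'(x)/g'(x) = lim(x→∞) (3)/(10·x + 1)
  = 0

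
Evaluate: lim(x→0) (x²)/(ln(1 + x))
This is a 0/0 indeterminate form.

Apply L'Hôpital's rule: differentiate numerator and denominator separately.
  f(x) = x^2   ⇒   f'(x) = 2·x
  g(x) = ln(x + 1)   ⇒   g'(x) = 1/(x + 1)
  lim(x→0) f'(x)/g'(x) = lim(x→0) (2·x)/(1/(x + 1))
  = 0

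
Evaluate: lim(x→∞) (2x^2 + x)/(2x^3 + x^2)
This is an ∞/∞ indeterminate form.

Apply L'Hôpital's rule: differentiate numerator and denominator separately.
  f(x) = 2·x^2 + x   ⇒   f'(x) = 4·x + 1
  g(x) = 2·x^3 + x^2   ⇒   g'(x) = 6·x^2 + 2·x
  lim(x→∞) f'(x)/g'(x) = lim(x→∞) (4·x + 1)/(6·x^2 + 2·x)
  = 0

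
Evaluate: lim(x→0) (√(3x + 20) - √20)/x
This is a standard limit.

Factor or rationalize the expression:
  lim(x→0) (√(3x + 20) - √20)/x = 3·sqrt(5)/20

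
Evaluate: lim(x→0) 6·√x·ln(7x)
This is a 0·∞ indeterminate form.

Rewrite 0·∞ as a quotient (0/0 or ∞/∞ form), then apply L'Hôpital's rule:
  lim(x→0) 6·√x·ln(7x) = 0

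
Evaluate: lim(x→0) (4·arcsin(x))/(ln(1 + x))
This is a 0/0 indeterminate form.

Apply L'Hôpital's rule: differentiate numerator and denominator separately.
  f(x) = 4·asin(x)   ⇒   f'(x) = 4/sqrt(1 - x^2)
  g(x) = ln(x + 1)   ⇒   g'(x) = 1/(x + 1)
  lim(x→0) f'(x)/g'(x) = lim(x→0) (4/sqrt(1 - x^2))/(1/(x + 1))
  = 4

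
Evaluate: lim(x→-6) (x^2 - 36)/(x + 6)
This is a standard limit.

Factor or rationalize the expression:
  lim(x→-6) (x^2 - 36)/(x + 6) = -12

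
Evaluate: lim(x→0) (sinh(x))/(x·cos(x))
This is a 0/0 indeterminate form.

Apply L'Hôpital's rule: differentiate numerator and denominator separately.
  f(x) = sinh(x)   ⇒   f'(x) = cosh(x)
  g(x) = x·cos(x)   ⇒   g'(x) = -x·sin(x) + cos(x)
  lim(x→0) f'(x)/g'(x) = lim(x→0) (cosh(x))/(-x·sin(x) + cos(x))
  = 1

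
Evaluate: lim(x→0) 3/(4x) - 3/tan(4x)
This is an ∞-∞ indeterminate form.

Combine fractions or rationalize to convert ∞-∞ to 0/0 form:
  lim(x→0) 3/(4x) - 3/tan(4x) = 0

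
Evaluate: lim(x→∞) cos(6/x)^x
This is an exponential indeterminate form.

For exponential indeterminate forms, take the natural log:
  Let L = lim(x→∞) cos(6/x)^x
  Then ln(L) = lim(x→∞) [exponent × ln(base)]
  Evaluate using L'Hôpital or standard limits, then exponentiate.
  L = 1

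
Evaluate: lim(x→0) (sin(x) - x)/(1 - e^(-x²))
This is a 0/0 indeterminate form.

Apply L'Hôpital's rule: differentiate numerator and denominator separately.
  f(x) = -x + sin(x)   ⇒   f'(x) = cos(x) - 1
  g(x) = 1 - e^(-x^2)   ⇒   g'(x) = 2·x·e^(-x^2)
  lim(x→0) f'(x)/g'(x) = lim(x→0) (cos(x) - 1)/(2·x·e^(-x^2))
  = 0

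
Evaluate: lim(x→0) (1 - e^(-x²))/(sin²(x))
This is a 0/0 indeterminate form.

Apply L'Hôpital's rule: differentiate numerator and denominator separately.
  f(x) = 1 - e^(-x^2)   ⇒   f'(x) = 2·x·e^(-x^2)
  g(x) = sin(x)^2   ⇒   g'(x) = 2·sin(x)·cos(x)
  lim(x→0) f'(x)/g'(x) = lim(x→0) (2·x·e^(-x^2))/(2·sin(x)·cos(x))
  = 1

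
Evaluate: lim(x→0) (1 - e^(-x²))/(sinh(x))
This is a 0/0 indeterminate form.

Apply L'Hôpital's rule: differentiate numerator and denominator separately.
  f(x) = 1 - e^(-x^2)   ⇒   f'(x) = 2·x·e^(-x^2)
  g(x) = sinh(x)   ⇒   g'(x) = cosh(x)
  lim(x→0) f'(x)/g'(x) = lim(x→0) (2·x·e^(-x^2))/(cosh(x))
  = 0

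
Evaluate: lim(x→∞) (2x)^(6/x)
This is an exponential indeterminate form.

For exponential indeterminate forms, take the natural log:
  Let L = lim(x→∞) (2x)^(6/x)
  Then ln(L) = lim(x→∞) [exponent × ln(base)]
  Evaluate using L'Hôpital or standard limits, then exponentiate.
  L = 1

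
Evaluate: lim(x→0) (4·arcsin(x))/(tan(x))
This is a 0/0 indeterminate form.

Apply L'Hôpital's rule: differentiate numerator and denominator separately.
  f(x) = 4·asin(x)   ⇒   f'(x) = 4/sqrt(1 - x^2)
  g(x) = tan(x)   ⇒   g'(x) = tan(x)^2 + 1
  lim(x→0) f'(x)/g'(x) = lim(x→0) (4/sqrt(1 - x^2))/(tan(x)^2 + 1)
  = 4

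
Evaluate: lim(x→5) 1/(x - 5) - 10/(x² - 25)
This is an ∞-∞ indeterminate form.

Combine fractions or rationalize to convert ∞-∞ to 0/0 form:
  lim(x→5) 1/(x - 5) - 10/(x² - 25) = 1/10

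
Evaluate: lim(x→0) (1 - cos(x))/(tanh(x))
This is a 0/0 indeterminate form.

Apply L'Hôpital's rule: differentiate numerator and denominator separately.
  f(x) = 1 - cos(x)   ⇒   f'(x) = sin(x)
  g(x) = tanh(x)   ⇒   g'(x) = 1 - tanh(x)^2
  lim(x→0) f'(x)/g'(x) = lim(x→0) (sin(x))/(1 - tanh(x)^2)
  = 0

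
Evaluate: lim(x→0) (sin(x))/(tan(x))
This is a 0/0 indeterminate form.

Apply L'Hôpital's rule: differentiate numerator and denominator separately.
  f(x) = sin(x)   ⇒   f'(x) = cos(x)
  g(x) = tan(x)   ⇒   g'(x) = tan(x)^2 + 1
  lim(x→0) f'(x)/g'(x) = lim(x→0) (cos(x))/(tan(x)^2 + 1)
  = 1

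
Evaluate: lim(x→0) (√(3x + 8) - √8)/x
This is a standard limit.

Factor or rationalize the expression:
  lim(x→0) (√(3x + 8) - √8)/x = 3·sqrt(2)/8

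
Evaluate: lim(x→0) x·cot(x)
This is a 0·∞ indeterminate form.

Rewrite 0·∞ as a quotient (0/0 or ∞/∞ form), then apply L'Hôpital's rule:
  lim(x→0) x·cot(x) = 1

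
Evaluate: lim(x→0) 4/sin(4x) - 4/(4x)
This is an ∞-∞ indeterminate form.

Combine fractions or rationalize to convert ∞-∞ to 0/0 form:
  lim(x→0) 4/sin(4x) - 4/(4x) = 0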